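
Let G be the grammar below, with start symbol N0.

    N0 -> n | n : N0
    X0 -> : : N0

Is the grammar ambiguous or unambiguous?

Unambiguous

Only N0 is reachable from N0; ignoring the rest: The reachable grammar is A → atom sep A | atom. Each atom is followed by either the separator (recurse) or end-of-string (stop) — no choice point.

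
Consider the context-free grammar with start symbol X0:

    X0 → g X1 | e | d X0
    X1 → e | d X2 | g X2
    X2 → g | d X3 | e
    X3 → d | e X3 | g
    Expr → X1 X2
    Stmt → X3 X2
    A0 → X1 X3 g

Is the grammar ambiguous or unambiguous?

Unambiguous

Only X0, X1, X2, X3 are reachable from X0; ignoring the rest: Each reachable nonterminal has at most one production per leading terminal, and all productions are right-linear; the derivation is determined token-by-token.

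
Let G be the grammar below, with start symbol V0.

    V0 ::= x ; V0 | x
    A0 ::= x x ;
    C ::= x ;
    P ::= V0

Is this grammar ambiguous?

Unambiguous

(A0, C, P are unreachable from V0, so their rules don't affect L(V0).) Right-recursive list with a separator: after each atom, whether the separator follows determines the rule. One parse per string.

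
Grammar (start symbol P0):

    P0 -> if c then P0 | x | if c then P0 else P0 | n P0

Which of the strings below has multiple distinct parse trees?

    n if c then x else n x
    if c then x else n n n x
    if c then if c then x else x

n if c then x else n x: 1 tree
if c then x else n n n x: 1 tree
if c then if c then x else x: 2 trees

if c then if c then x else x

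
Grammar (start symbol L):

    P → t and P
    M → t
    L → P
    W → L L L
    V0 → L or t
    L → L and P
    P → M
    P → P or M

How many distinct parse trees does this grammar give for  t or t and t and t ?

Parse trees for t or t and t and t:
  [L [L [P [P [M t]] or [M t]]] and [P t and [P [M t]]]]
  [L [L [L [P [P [M t]] or [M t]]] and [P [M t]]] and [P [M t]]]

2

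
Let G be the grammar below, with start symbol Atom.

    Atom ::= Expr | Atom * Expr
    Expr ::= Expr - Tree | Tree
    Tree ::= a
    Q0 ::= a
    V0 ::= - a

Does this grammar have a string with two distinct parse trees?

(Q0, V0 are unreachable from Atom, so their rules don't affect L(Atom).) Atom → Atom * Expr | Expr  ;  Expr → Expr - Tree | Tree  — a left-associative chain with Tree at the bottom. Each string factors uniquely by precedence.

Unambiguous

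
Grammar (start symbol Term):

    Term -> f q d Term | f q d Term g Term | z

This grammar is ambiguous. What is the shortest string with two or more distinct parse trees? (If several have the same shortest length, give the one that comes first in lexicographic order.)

length 1: no string has ≥2 trees
length 4: no string has ≥2 trees
length 6: no string has ≥2 trees
length 7: no string has ≥2 trees
length 9: f q d f q d z g z has 2 parse trees

Two derivations of f q d f q d z g z:
  Term ⇒ f q d Term ⇒ f q d f q d Term g Term ⇒ f q d f q d z g Term ⇒ f q d f q d z g z
  Term ⇒ f q d Term g Term ⇒ f q d f q d Term g Term ⇒ f q d f q d z g Term ⇒ f q d f q d z g z

f q d f q d z g z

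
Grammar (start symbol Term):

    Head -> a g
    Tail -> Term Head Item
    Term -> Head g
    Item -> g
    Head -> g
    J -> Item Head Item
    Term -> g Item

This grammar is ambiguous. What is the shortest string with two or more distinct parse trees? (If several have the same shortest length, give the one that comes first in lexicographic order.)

g g

length 2: g g has 2 parse trees

Two derivations of g g:
  Term ⇒ Head g ⇒ g g
  Term ⇒ g Item ⇒ g g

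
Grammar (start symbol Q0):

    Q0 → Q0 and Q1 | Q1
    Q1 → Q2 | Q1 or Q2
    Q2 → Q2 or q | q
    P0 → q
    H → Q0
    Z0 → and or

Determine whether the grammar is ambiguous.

Ambiguous

Witness: q or q

Derivation 1: Q0 ⇒ Q1 ⇒ Q2 ⇒ Q2 or q ⇒ q or q
Derivation 2: Q0 ⇒ Q1 ⇒ Q1 or Q2 ⇒ Q2 or Q2 ⇒ q or Q2 ⇒ q or q

Two distinct leftmost derivations for the same string.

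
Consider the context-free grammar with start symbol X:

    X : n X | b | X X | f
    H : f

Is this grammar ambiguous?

Ambiguous

Witness: b b b

Derivation 1: X ⇒ X X ⇒ b X ⇒ b X X ⇒ b b X ⇒ b b b
Derivation 2: X ⇒ X X ⇒ X X X ⇒ b X X ⇒ b b X ⇒ b b b

Two distinct leftmost derivations for the same string.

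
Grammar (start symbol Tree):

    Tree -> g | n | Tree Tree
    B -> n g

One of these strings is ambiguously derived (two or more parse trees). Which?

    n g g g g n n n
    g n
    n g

n g g g g n n n: 429 trees
g n: 1 tree
n g: 1 tree

n g g g g n n n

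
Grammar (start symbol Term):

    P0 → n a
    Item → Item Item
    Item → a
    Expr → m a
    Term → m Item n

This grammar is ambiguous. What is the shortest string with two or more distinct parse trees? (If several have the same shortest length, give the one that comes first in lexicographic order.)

m a a a n

length 3: no string has ≥2 trees
length 4: no string has ≥2 trees
length 5: m a a a n has 2 parse trees

Two derivations of m a a a n:
  Term ⇒ m Item n ⇒ m Item Item n ⇒ m Item Item Item n ⇒ m a Item Item n ⇒ m a a Item n ⇒ m a a a n
  Term ⇒ m Item n ⇒ m Item Item n ⇒ m a Item n ⇒ m a Item Item n ⇒ m a a Item n ⇒ m a a a n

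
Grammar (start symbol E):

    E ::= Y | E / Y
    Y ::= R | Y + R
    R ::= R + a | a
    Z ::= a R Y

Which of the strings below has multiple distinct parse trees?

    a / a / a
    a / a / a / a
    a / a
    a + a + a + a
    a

a + a + a + a

a / a / a: 1 tree
a / a / a / a: 1 tree
a / a: 1 tree
a + a + a + a: 8 trees
a: 1 tree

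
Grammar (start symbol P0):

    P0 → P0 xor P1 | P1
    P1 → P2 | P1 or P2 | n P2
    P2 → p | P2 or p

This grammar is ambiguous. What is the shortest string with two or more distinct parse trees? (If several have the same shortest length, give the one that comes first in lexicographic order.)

length 1: no string has ≥2 trees
length 2: no string has ≥2 trees
length 3: p or p has 2 parse trees

Two derivations of p or p:
  P0 ⇒ P1 ⇒ P2 ⇒ P2 or p ⇒ p or p
  P0 ⇒ P1 ⇒ P1 or P2 ⇒ P2 or P2 ⇒ p or P2 ⇒ p or p

p or p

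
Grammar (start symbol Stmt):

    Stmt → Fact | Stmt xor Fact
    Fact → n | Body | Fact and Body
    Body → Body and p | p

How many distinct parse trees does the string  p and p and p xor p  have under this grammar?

Parse trees for p and p and p xor p:
  [Stmt [Stmt [Fact [Body [Body [Body p] and p] and p]]] xor [Fact [Body p]]]
  [Stmt [Stmt [Fact [Fact [Body p]] and [Body [Body p] and p]]] xor [Fact [Body p]]]
  [Stmt [Stmt [Fact [Fact [Body [Body p] and p]] and [Body p]]] xor [Fact [Body p]]]
  [Stmt [Stmt [Fact [Fact [Fact [Body p]] and [Body p]] and [Body p]]] xor [Fact [Body p]]]

4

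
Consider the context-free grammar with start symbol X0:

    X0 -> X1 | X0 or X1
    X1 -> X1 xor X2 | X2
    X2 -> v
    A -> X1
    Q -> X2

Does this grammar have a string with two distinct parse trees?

Unambiguous

(A, Q are unreachable from X0, so their rules don't affect L(X0).) This is a standard precedence ladder (X0 over X1 over X2), with each level left-recursive on its own operator ('or' at X0, 'xor' at X1). That structure is LR(1), hence unambiguous.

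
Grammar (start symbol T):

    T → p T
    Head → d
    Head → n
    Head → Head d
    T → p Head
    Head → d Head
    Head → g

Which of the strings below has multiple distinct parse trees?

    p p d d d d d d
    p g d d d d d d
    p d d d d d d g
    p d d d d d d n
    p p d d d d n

p p d d d d d d: 32 trees
p g d d d d d d: 1 tree
p d d d d d d g: 1 tree
p d d d d d d n: 1 tree
p p d d d d n: 1 tree

p p d d d d d d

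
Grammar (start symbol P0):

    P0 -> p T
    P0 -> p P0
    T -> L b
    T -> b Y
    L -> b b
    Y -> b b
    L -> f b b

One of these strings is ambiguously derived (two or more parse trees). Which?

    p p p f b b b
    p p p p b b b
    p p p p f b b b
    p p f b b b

p p p p b b b

p p p f b b b: 1 tree
p p p p b b b: 2 trees
p p p p f b b b: 1 tree
p p f b b b: 1 tree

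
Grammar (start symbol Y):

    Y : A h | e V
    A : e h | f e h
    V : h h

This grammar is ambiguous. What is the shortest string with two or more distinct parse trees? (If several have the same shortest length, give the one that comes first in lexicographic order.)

length 3: e h h has 2 parse trees

Two derivations of e h h:
  Y ⇒ A h ⇒ e h h
  Y ⇒ e V ⇒ e h h

e h h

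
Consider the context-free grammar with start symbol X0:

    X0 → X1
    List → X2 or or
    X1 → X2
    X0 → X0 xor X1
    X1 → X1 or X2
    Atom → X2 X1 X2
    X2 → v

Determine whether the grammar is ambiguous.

(List, Atom are unreachable from X0, so their rules don't affect L(X0).) X0 → X0 xor X1 | X1  ;  X1 → X1 or X2 | X2  — a left-associative chain with X2 at the bottom. Each string factors uniquely by precedence.

Unambiguous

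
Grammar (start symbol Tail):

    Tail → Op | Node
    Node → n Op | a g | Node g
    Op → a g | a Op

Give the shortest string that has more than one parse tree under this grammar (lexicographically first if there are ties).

a g

length 2: a g has 2 parse trees

Two derivations of a g:
  Tail ⇒ Op ⇒ a g
  Tail ⇒ Node ⇒ a g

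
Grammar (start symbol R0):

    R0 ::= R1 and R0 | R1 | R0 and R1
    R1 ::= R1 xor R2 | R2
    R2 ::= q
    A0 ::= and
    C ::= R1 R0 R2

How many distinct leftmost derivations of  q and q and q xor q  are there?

4

Parse trees for q and q and q xor q:
  [R0 [R1 [R2 q]] and [R0 [R1 [R2 q]] and [R0 [R1 [R1 [R2 q]] xor [R2 q]]]]]
  [R0 [R1 [R2 q]] and [R0 [R0 [R1 [R2 q]]] and [R1 [R1 [R2 q]] xor [R2 q]]]]
  [R0 [R0 [R1 [R2 q]] and [R0 [R1 [R2 q]]]] and [R1 [R1 [R2 q]] xor [R2 q]]]
  [R0 [R0 [R0 [R1 [R2 q]]] and [R1 [R2 q]]] and [R1 [R1 [R2 q]] xor [R2 q]]]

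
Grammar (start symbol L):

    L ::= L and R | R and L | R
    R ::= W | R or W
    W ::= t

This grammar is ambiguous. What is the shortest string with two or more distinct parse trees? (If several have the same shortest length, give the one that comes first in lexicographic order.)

t and t

length 1: no string has ≥2 trees
length 3: t and t has 2 parse trees

Two derivations of t and t:
  L ⇒ L and R ⇒ R and R ⇒ W and R ⇒ t and R ⇒ t and W ⇒ t and t
  L ⇒ R and L ⇒ W and L ⇒ t and L ⇒ t and R ⇒ t and W ⇒ t and t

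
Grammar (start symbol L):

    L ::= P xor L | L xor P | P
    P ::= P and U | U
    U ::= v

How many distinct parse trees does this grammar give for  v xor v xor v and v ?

4

Parse trees for v xor v xor v and v:
  [L [P [U v]] xor [L [P [U v]] xor [L [P [P [U v]] and [U v]]]]]
  [L [P [U v]] xor [L [L [P [U v]]] xor [P [P [U v]] and [U v]]]]
  [L [L [P [U v]] xor [L [P [U v]]]] xor [P [P [U v]] and [U v]]]
  [L [L [L [P [U v]]] xor [P [U v]]] xor [P [P [U v]] and [U v]]]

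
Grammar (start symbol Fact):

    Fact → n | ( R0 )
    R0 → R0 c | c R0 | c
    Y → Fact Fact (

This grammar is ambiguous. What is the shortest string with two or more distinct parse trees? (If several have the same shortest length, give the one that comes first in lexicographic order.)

length 1: no string has ≥2 trees
length 3: no string has ≥2 trees
length 4: ( c c ) has 2 parse trees

Two derivations of ( c c ):
  Fact ⇒ ( R0 ) ⇒ ( R0 c ) ⇒ ( c c )
  Fact ⇒ ( R0 ) ⇒ ( c R0 ) ⇒ ( c c )

( c c )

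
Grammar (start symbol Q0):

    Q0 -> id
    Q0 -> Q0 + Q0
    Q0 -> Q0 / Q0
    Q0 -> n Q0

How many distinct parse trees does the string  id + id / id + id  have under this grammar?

Parse trees for id + id / id + id:
  [Q0 [Q0 id] + [Q0 [Q0 [Q0 id] / [Q0 id]] + [Q0 id]]]
  [Q0 [Q0 id] + [Q0 [Q0 id] / [Q0 [Q0 id] + [Q0 id]]]]
  [Q0 [Q0 [Q0 id] + [Q0 [Q0 id] / [Q0 id]]] + [Q0 id]]
  [Q0 [Q0 [Q0 [Q0 id] + [Q0 id]] / [Q0 id]] + [Q0 id]]
  [Q0 [Q0 [Q0 id] + [Q0 id]] / [Q0 [Q0 id] + [Q0 id]]]

5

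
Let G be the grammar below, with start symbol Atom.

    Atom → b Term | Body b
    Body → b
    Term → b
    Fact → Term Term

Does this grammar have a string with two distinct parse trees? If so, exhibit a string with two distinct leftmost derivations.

Witness: b b

Derivation 1: Atom ⇒ b Term ⇒ b b
Derivation 2: Atom ⇒ Body b ⇒ b b

Two distinct leftmost derivations for the same string.

Ambiguous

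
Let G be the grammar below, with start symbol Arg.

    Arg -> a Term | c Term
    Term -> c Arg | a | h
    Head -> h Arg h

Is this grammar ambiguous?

Only Arg, Term are reachable from Arg; ignoring the rest: The reachable rules are right-linear with at most one rule per (nonterminal, next-terminal) pair. Each input token forces the next rule, so parsing is deterministic.

Unambiguous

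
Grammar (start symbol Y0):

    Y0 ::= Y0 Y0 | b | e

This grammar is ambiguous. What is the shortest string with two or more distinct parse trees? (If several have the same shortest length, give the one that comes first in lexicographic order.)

length 1: no string has ≥2 trees
length 2: no string has ≥2 trees
length 3: b b b has 2 parse trees

Two derivations of b b b:
  Y0 ⇒ Y0 Y0 ⇒ Y0 Y0 Y0 ⇒ b Y0 Y0 ⇒ b b Y0 ⇒ b b b
  Y0 ⇒ Y0 Y0 ⇒ b Y0 ⇒ b Y0 Y0 ⇒ b b Y0 ⇒ b b b

b b b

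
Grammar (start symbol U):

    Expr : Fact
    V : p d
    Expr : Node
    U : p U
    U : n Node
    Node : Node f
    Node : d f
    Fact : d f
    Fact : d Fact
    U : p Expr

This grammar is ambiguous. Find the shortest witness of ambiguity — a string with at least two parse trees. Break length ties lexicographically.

p d f

length 3: p d f has 2 parse trees

Two derivations of p d f:
  U ⇒ p Expr ⇒ p Fact ⇒ p d f
  U ⇒ p Expr ⇒ p Node ⇒ p d f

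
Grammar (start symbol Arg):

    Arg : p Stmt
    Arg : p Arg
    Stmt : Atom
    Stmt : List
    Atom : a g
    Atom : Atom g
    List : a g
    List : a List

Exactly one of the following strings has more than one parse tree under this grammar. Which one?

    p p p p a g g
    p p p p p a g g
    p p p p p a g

p p p p a g g: 1 tree
p p p p p a g g: 1 tree
p p p p p a g: 2 trees

p p p p p a g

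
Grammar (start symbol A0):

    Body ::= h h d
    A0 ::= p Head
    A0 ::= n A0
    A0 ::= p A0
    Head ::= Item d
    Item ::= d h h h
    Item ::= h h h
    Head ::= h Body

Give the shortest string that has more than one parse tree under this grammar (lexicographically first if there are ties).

length 5: p h h h d has 2 parse trees

Two derivations of p h h h d:
  A0 ⇒ p Head ⇒ p Item d ⇒ p h h h d
  A0 ⇒ p Head ⇒ p h Body ⇒ p h h h d

p h h h d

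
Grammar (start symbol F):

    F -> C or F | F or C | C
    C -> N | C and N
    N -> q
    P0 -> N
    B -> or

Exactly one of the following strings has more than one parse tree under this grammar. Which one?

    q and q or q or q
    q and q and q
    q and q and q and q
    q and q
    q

q and q or q or q

q and q or q or q: 4 trees
q and q and q: 1 tree
q and q and q and q: 1 tree
q and q: 1 tree
q: 1 tree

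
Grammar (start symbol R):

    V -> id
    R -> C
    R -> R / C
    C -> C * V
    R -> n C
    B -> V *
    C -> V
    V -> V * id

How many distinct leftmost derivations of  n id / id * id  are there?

2

Parse trees for n id / id * id:
  [R [R n [C [V id]]] / [C [C [V id]] * [V id]]]
  [R [R n [C [V id]]] / [C [V [V id] * id]]]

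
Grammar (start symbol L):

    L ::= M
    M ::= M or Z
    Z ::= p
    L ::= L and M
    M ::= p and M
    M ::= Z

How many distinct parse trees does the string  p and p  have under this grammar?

Parse trees for p and p:
  [L [M p and [M [Z p]]]]
  [L [L [M [Z p]]] and [M [Z p]]]

2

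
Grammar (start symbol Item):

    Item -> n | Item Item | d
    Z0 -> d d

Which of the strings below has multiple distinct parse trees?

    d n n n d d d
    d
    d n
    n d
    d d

d n n n d d d

d n n n d d d: 132 trees
d: 1 tree
d n: 1 tree
n d: 1 tree
d d: 1 tree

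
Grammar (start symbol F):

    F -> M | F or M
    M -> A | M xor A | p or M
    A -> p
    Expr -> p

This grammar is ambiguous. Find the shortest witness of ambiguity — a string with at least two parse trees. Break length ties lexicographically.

length 1: no string has ≥2 trees
length 3: p or p has 2 parse trees

Two derivations of p or p:
  F ⇒ M ⇒ p or M ⇒ p or A ⇒ p or p
  F ⇒ F or M ⇒ M or M ⇒ A or M ⇒ p or M ⇒ p or A ⇒ p or p

p or p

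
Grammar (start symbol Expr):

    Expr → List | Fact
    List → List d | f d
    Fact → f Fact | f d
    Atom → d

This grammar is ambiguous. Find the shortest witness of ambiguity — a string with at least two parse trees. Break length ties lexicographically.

f d

length 2: f d has 2 parse trees

Two derivations of f d:
  Expr ⇒ List ⇒ f d
  Expr ⇒ Fact ⇒ f d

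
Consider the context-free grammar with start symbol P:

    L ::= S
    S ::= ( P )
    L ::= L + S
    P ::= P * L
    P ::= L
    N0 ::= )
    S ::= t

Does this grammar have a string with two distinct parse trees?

Only P, L, S are reachable from P; ignoring the rest: This is a standard precedence ladder (P over L over S), with each level left-recursive on its own operator ('*' at P, '+' at L). That structure is LR(1), hence unambiguous.

Unambiguous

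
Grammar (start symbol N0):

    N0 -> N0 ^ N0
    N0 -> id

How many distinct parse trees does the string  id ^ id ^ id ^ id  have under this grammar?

Parse trees for id ^ id ^ id ^ id:
  [N0 [N0 id] ^ [N0 [N0 id] ^ [N0 [N0 id] ^ [N0 id]]]]
  [N0 [N0 id] ^ [N0 [N0 [N0 id] ^ [N0 id]] ^ [N0 id]]]
  [N0 [N0 [N0 id] ^ [N0 id]] ^ [N0 [N0 id] ^ [N0 id]]]
  [N0 [N0 [N0 id] ^ [N0 [N0 id] ^ [N0 id]]] ^ [N0 id]]
  [N0 [N0 [N0 [N0 id] ^ [N0 id]] ^ [N0 id]] ^ [N0 id]]

5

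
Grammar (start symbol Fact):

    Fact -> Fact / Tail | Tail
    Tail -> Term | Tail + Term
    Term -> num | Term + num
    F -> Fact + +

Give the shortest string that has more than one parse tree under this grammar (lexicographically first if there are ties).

length 1: no string has ≥2 trees
length 3: num + num has 2 parse trees

Two derivations of num + num:
  Fact ⇒ Tail ⇒ Term ⇒ Term + num ⇒ num + num
  Fact ⇒ Tail ⇒ Tail + Term ⇒ Term + Term ⇒ num + Term ⇒ num + num

num + num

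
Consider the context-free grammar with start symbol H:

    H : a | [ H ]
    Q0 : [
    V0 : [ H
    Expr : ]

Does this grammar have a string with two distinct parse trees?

Unambiguous

(Q0, V0, Expr are unreachable from H, so their rules don't affect L(H).) L(H) is { openⁿ atom closeⁿ : n ≥ 0 }. The bracket depth fixes n, and the derivation is forced at every step.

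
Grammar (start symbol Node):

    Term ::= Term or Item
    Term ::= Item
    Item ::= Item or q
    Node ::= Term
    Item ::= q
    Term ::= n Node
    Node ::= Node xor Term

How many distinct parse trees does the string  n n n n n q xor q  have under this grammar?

6

Parse trees for n n n n n q xor q:
  [Node [Term n [Node [Term n [Node [Term n [Node [Term n [Node [Term n [Node [Node [Term [Item q]]] xor [Term [Item q]]]]]]]]]]]]]
  [Node [Term n [Node [Term n [Node [Term n [Node [Term n [Node [Node [Term n [Node [Term [Item q]]]]] xor [Term [Item q]]]]]]]]]]]
  [Node [Term n [Node [Term n [Node [Term n [Node [Node [Term n [Node [Term n [Node [Term [Item q]]]]]]] xor [Term [Item q]]]]]]]]]
  [Node [Term n [Node [Term n [Node [Node [Term n [Node [Term n [Node [Term n [Node [Term [Item q]]]]]]]]] xor [Term [Item q]]]]]]]
  [Node [Term n [Node [Node [Term n [Node [Term n [Node [Term n [Node [Term n [Node [Term [Item q]]]]]]]]]]] xor [Term [Item q]]]]]
  [Node [Node [Term n [Node [Term n [Node [Term n [Node [Term n [Node [Term n [Node [Term [Item q]]]]]]]]]]]]] xor [Term [Item q]]]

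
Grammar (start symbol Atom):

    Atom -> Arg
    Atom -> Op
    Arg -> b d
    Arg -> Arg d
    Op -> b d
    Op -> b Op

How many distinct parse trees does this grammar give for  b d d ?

Parse trees for b d d:
  [Atom [Arg [Arg b d] d]]

1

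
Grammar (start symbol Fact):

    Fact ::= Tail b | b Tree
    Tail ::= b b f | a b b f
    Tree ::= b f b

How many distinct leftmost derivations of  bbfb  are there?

Parse trees for bbfb:
  [Fact [Tail b b f] b]
  [Fact b [Tree b f b]]

2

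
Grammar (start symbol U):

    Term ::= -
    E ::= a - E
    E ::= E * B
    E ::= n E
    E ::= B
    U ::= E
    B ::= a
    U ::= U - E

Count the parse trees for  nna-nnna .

Parse trees for nna-nnna:
  [U [E n [E n [E a - [E n [E n [E n [E [B a]]]]]]]]]
  [U [U [E n [E n [E [B a]]]]] - [E n [E n [E n [E [B a]]]]]]

2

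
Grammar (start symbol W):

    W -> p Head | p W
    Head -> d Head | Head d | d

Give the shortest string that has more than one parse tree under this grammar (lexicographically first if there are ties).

length 2: no string has ≥2 trees
length 3: p d d has 2 parse trees

Two derivations of p d d:
  W ⇒ p Head ⇒ p d Head ⇒ p d d
  W ⇒ p Head ⇒ p Head d ⇒ p d d

p d d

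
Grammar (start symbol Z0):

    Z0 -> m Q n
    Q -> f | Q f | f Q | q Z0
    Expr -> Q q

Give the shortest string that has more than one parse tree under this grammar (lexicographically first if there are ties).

m f f n

length 3: no string has ≥2 trees
length 4: m f f n has 2 parse trees

Two derivations of m f f n:
  Z0 ⇒ m Q n ⇒ m Q f n ⇒ m f f n
  Z0 ⇒ m Q n ⇒ m f Q n ⇒ m f f n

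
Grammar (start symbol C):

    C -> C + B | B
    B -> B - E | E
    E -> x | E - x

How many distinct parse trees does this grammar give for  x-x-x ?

4

Parse trees for x-x-x:
  [C [B [B [E x]] - [E [E x] - x]]]
  [C [B [B [B [E x]] - [E x]] - [E x]]]
  [C [B [B [E [E x] - x]] - [E x]]]
  [C [B [E [E [E x] - x] - x]]]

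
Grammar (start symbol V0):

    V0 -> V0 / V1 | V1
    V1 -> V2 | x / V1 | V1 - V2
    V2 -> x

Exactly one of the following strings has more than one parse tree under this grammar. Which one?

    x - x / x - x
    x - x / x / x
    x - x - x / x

x - x / x / x

x - x / x - x: 1 tree
x - x / x / x: 2 trees
x - x - x / x: 1 tree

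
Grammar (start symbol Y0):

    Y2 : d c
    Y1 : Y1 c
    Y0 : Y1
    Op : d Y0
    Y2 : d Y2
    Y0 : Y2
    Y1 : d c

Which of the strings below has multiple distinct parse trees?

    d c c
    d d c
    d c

d c

d c c: 1 tree
d d c: 1 tree
d c: 2 trees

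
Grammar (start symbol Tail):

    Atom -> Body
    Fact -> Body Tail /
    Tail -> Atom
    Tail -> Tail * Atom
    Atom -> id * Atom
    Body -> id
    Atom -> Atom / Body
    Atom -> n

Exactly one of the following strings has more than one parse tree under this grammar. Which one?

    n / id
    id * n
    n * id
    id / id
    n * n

id * n

n / id: 1 tree
id * n: 2 trees
n * id: 1 tree
id / id: 1 tree
n * n: 1 tree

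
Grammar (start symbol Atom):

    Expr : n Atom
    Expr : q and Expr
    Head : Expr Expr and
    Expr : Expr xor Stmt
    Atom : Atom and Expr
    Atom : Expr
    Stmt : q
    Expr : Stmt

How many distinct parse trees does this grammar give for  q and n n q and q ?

Parse trees for q and n n q and q:
  [Atom [Atom [Expr [Stmt q]]] and [Expr n [Atom [Atom [Expr n [Atom [Expr [Stmt q]]]]] and [Expr [Stmt q]]]]]
  [Atom [Atom [Expr [Stmt q]]] and [Expr n [Atom [Expr n [Atom [Atom [Expr [Stmt q]]] and [Expr [Stmt q]]]]]]]
  [Atom [Atom [Expr [Stmt q]]] and [Expr n [Atom [Expr n [Atom [Expr q and [Expr [Stmt q]]]]]]]]
  [Atom [Atom [Atom [Expr [Stmt q]]] and [Expr n [Atom [Expr n [Atom [Expr [Stmt q]]]]]]] and [Expr [Stmt q]]]
  [Atom [Atom [Expr q and [Expr n [Atom [Expr n [Atom [Expr [Stmt q]]]]]]]] and [Expr [Stmt q]]]
  [Atom [Expr q and [Expr n [Atom [Atom [Expr n [Atom [Expr [Stmt q]]]]] and [Expr [Stmt q]]]]]]
  [Atom [Expr q and [Expr n [Atom [Expr n [Atom [Atom [Expr [Stmt q]]] and [Expr [Stmt q]]]]]]]]
  [Atom [Expr q and [Expr n [Atom [Expr n [Atom [Expr q and [Expr [Stmt q]]]]]]]]]

8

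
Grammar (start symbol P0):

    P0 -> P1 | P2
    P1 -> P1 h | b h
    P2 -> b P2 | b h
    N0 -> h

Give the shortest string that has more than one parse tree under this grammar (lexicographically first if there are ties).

length 2: b h has 2 parse trees

Two derivations of b h:
  P0 ⇒ P1 ⇒ b h
  P0 ⇒ P2 ⇒ b h

b h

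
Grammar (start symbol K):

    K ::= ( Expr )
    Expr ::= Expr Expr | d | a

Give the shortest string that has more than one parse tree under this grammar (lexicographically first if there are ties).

length 3: no string has ≥2 trees
length 4: no string has ≥2 trees
length 5: ( a a a ) has 2 parse trees

Two derivations of ( a a a ):
  K ⇒ ( Expr ) ⇒ ( Expr Expr ) ⇒ ( Expr Expr Expr ) ⇒ ( a Expr Expr ) ⇒ ( a a Expr ) ⇒ ( a a a )
  K ⇒ ( Expr ) ⇒ ( Expr Expr ) ⇒ ( a Expr ) ⇒ ( a Expr Expr ) ⇒ ( a a Expr ) ⇒ ( a a a )

( a a a )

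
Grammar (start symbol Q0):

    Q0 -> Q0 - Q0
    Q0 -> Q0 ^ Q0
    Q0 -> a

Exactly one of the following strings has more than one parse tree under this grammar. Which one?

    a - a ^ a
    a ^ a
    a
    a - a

a - a ^ a

a - a ^ a: 2 trees
a ^ a: 1 tree
a: 1 tree
a - a: 1 tree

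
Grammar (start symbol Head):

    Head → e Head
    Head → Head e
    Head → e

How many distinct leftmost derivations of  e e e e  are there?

Parse trees for e e e e:
  [Head e [Head e [Head e [Head e]]]]
  [Head e [Head e [Head [Head e] e]]]
  [Head e [Head [Head e [Head e]] e]]
  [Head e [Head [Head [Head e] e] e]]
  [Head [Head e [Head e [Head e]]] e]
  [Head [Head e [Head [Head e] e]] e]
  [Head [Head [Head e [Head e]] e] e]
  [Head [Head [Head [Head e] e] e] e]

8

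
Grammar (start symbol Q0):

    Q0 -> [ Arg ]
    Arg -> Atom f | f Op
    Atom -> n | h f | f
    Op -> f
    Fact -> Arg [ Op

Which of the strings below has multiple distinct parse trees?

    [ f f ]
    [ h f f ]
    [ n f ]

[ f f ]

[ f f ]: 2 trees
[ h f f ]: 1 tree
[ n f ]: 1 tree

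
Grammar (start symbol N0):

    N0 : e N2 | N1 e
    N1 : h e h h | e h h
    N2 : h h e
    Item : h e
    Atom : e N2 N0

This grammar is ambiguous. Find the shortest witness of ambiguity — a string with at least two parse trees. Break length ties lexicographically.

length 4: e h h e has 2 parse trees

Two derivations of e h h e:
  N0 ⇒ e N2 ⇒ e h h e
  N0 ⇒ N1 e ⇒ e h h e

e h h e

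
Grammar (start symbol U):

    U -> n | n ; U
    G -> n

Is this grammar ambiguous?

Unambiguous

(G is unreachable from U, so its rules don't affect L(U).) The reachable grammar is A → atom sep A | atom. Each atom is followed by either the separator (recurse) or end-of-string (stop) — no choice point.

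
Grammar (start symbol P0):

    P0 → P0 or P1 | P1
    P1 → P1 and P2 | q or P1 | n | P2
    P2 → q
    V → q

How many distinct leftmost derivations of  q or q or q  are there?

4

Parse trees for q or q or q:
  [P0 [P0 [P1 [P2 q]]] or [P1 q or [P1 [P2 q]]]]
  [P0 [P0 [P0 [P1 [P2 q]]] or [P1 [P2 q]]] or [P1 [P2 q]]]
  [P0 [P0 [P1 q or [P1 [P2 q]]]] or [P1 [P2 q]]]
  [P0 [P1 q or [P1 q or [P1 [P2 q]]]]]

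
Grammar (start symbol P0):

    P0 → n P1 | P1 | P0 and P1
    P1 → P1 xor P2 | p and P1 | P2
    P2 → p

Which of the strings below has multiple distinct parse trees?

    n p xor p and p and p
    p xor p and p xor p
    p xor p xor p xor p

n p xor p and p and p: 2 trees
p xor p and p xor p: 1 tree
p xor p xor p xor p: 1 tree

n p xor p and p and p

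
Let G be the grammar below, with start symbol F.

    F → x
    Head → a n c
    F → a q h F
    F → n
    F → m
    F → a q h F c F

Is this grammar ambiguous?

Ambiguous

Witness: a q h a q h m c m

Derivation 1: F ⇒ a q h F ⇒ a q h a q h F c F ⇒ a q h a q h m c F ⇒ a q h a q h m c m
Derivation 2: F ⇒ a q h F c F ⇒ a q h a q h F c F ⇒ a q h a q h m c F ⇒ a q h a q h m c m

Two distinct leftmost derivations for the same string.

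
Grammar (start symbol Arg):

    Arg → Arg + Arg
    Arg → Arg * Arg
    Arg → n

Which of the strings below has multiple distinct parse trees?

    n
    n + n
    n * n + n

n: 1 tree
n + n: 1 tree
n * n + n: 2 trees

n * n + n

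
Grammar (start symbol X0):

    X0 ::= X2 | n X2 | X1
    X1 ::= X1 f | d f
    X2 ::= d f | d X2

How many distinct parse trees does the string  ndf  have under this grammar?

Parse trees for ndf:
  [X0 n [X2 d f]]

1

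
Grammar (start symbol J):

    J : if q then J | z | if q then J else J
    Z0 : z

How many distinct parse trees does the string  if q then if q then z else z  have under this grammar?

2

Parse trees for if q then if q then z else z:
  [J if q then [J if q then [J z] else [J z]]]
  [J if q then [J if q then [J z]] else [J z]]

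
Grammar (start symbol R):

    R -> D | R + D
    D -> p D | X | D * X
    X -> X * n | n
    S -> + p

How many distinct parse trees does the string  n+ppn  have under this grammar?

1

Parse trees for n+ppn:
  [R [R [D [X n]]] + [D p [D p [D [X n]]]]]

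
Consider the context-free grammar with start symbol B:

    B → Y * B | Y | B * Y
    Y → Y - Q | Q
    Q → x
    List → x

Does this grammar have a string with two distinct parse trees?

Ambiguous

Witness: x * x

Derivation 1: B ⇒ Y * B ⇒ Q * B ⇒ x * B ⇒ x * Y ⇒ x * Q ⇒ x * x
Derivation 2: B ⇒ B * Y ⇒ Y * Y ⇒ Q * Y ⇒ x * Y ⇒ x * Q ⇒ x * x

Two distinct leftmost derivations for the same string.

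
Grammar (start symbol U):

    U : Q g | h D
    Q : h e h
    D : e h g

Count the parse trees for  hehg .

Parse trees for hehg:
  [U [Q h e h] g]
  [U h [D e h g]]

2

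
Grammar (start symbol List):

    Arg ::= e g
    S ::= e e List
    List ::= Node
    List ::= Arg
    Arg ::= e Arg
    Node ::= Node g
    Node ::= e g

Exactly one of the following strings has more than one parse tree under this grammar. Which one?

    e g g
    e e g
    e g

e g g: 1 tree
e e g: 1 tree
e g: 2 trees

e g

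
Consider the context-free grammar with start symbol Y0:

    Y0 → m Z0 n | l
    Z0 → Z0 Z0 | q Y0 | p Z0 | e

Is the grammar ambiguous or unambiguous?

Witness: m e e e n

Derivation 1: Y0 ⇒ m Z0 n ⇒ m Z0 Z0 n ⇒ m Z0 Z0 Z0 n ⇒ m e Z0 Z0 n ⇒ m e e Z0 n ⇒ m e e e n
Derivation 2: Y0 ⇒ m Z0 n ⇒ m Z0 Z0 n ⇒ m e Z0 n ⇒ m e Z0 Z0 n ⇒ m e e Z0 n ⇒ m e e e n

Two distinct leftmost derivations for the same string.

Ambiguous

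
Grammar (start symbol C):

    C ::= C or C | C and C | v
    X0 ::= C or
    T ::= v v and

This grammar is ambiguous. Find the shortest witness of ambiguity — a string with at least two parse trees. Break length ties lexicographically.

length 1: no string has ≥2 trees
length 3: no string has ≥2 trees
length 5: v and v and v has 2 parse trees

Two derivations of v and v and v:
  C ⇒ C and C ⇒ C and C and C ⇒ v and C and C ⇒ v and v and C ⇒ v and v and v
  C ⇒ C and C ⇒ v and C ⇒ v and C and C ⇒ v and v and C ⇒ v and v and v

v and v and v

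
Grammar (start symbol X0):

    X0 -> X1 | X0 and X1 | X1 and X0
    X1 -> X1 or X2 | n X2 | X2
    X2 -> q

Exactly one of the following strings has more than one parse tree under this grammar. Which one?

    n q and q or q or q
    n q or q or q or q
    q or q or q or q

n q and q or q or q

n q and q or q or q: 2 trees
n q or q or q or q: 1 tree
q or q or q or q: 1 tree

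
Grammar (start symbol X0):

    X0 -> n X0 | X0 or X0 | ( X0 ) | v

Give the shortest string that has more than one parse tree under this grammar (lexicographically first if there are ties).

n v or v

length 1: no string has ≥2 trees
length 2: no string has ≥2 trees
length 3: no string has ≥2 trees
length 4: n v or v has 2 parse trees

Two derivations of n v or v:
  X0 ⇒ n X0 ⇒ n X0 or X0 ⇒ n v or X0 ⇒ n v or v
  X0 ⇒ X0 or X0 ⇒ n X0 or X0 ⇒ n v or X0 ⇒ n v or v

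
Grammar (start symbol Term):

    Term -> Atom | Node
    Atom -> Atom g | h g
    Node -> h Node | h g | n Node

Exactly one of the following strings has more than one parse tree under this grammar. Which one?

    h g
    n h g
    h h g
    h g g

h g: 2 trees
n h g: 1 tree
h h g: 1 tree
h g g: 1 tree

h g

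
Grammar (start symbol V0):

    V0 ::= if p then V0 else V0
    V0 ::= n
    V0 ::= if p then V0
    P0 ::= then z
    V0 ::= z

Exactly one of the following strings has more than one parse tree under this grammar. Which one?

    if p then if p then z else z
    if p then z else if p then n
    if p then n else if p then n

if p then if p then z else z: 2 trees
if p then z else if p then n: 1 tree
if p then n else if p then n: 1 tree

if p then if p then z else z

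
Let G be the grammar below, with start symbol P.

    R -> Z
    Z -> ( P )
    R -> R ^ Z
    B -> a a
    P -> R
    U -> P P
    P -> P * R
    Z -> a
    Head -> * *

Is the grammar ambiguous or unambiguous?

Unambiguous

Only P, R, Z are reachable from P; ignoring the rest: This is a standard precedence ladder (P over R over Z), with each level left-recursive on its own operator ('*' at P, '^' at R). That structure is LR(1), hence unambiguous.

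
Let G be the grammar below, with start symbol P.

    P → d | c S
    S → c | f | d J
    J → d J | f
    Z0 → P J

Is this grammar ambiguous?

Unambiguous

Only P, S, J are reachable from P; ignoring the rest: Restricted to the reachable nonterminals, every rule has the form A → t or A → t B, and no two rules for the same A share a first terminal. The grammar encodes a DFA — one run per string.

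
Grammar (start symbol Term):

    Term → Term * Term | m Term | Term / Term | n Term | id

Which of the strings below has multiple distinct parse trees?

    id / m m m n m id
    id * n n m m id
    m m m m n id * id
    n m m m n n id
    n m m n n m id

m m m m n id * id

id / m m m n m id: 1 tree
id * n n m m id: 1 tree
m m m m n id * id: 6 trees
n m m m n n id: 1 tree
n m m n n m id: 1 tree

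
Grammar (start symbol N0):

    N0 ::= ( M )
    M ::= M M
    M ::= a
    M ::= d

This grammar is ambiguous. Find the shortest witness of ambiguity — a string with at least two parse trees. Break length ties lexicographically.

length 3: no string has ≥2 trees
length 4: no string has ≥2 trees
length 5: ( a a a ) has 2 parse trees

Two derivations of ( a a a ):
  N0 ⇒ ( M ) ⇒ ( M M ) ⇒ ( M M M ) ⇒ ( a M M ) ⇒ ( a a M ) ⇒ ( a a a )
  N0 ⇒ ( M ) ⇒ ( M M ) ⇒ ( a M ) ⇒ ( a M M ) ⇒ ( a a M ) ⇒ ( a a a )

( a a a )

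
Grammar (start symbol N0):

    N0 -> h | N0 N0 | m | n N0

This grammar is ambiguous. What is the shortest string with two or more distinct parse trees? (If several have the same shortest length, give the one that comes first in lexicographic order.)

length 1: no string has ≥2 trees
length 2: no string has ≥2 trees
length 3: h h h has 2 parse trees

Two derivations of h h h:
  N0 ⇒ N0 N0 ⇒ h N0 ⇒ h N0 N0 ⇒ h h N0 ⇒ h h h
  N0 ⇒ N0 N0 ⇒ N0 N0 N0 ⇒ h N0 N0 ⇒ h h N0 ⇒ h h h

h h h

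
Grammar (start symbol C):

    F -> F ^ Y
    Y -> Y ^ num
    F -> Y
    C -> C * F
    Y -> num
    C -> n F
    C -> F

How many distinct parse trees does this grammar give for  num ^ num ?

Parse trees for num ^ num:
  [C [F [F [Y num]] ^ [Y num]]]
  [C [F [Y [Y num] ^ num]]]

2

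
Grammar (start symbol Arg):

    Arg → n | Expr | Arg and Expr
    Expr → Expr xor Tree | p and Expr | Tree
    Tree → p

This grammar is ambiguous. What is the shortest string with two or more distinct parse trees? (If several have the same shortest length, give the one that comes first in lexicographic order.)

length 1: no string has ≥2 trees
length 3: p and p has 2 parse trees

Two derivations of p and p:
  Arg ⇒ Expr ⇒ p and Expr ⇒ p and Tree ⇒ p and p
  Arg ⇒ Arg and Expr ⇒ Expr and Expr ⇒ Tree and Expr ⇒ p and Expr ⇒ p and Tree ⇒ p and p

p and p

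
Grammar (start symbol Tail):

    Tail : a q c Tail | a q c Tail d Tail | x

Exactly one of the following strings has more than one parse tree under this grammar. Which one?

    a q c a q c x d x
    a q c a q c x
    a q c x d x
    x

a q c a q c x d x: 2 trees
a q c a q c x: 1 tree
a q c x d x: 1 tree
x: 1 tree

a q c a q c x d x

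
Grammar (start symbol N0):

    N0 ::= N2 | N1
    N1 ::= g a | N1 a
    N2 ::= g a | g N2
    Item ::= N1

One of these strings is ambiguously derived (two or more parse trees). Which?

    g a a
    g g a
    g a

g a

g a a: 1 tree
g g a: 1 tree
g a: 2 trees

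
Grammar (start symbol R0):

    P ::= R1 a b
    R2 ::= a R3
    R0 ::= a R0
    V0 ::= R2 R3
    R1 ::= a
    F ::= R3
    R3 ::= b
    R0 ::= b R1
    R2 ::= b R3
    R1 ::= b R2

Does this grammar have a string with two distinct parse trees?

Unambiguous

Only R0, R1, R2, R3 are reachable from R0; ignoring the rest: Each reachable nonterminal has at most one production per leading terminal, and all productions are right-linear; the derivation is determined token-by-token.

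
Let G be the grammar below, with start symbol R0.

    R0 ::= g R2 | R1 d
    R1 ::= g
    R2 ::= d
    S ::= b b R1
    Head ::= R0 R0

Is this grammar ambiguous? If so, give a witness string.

Ambiguous

Witness: g d

Derivation 1: R0 ⇒ g R2 ⇒ g d
Derivation 2: R0 ⇒ R1 d ⇒ g d

Two distinct leftmost derivations for the same string.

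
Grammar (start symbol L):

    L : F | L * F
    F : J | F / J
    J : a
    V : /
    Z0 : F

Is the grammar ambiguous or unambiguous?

Unambiguous

(V, Z0 are unreachable from L, so their rules don't affect L(L).) L → L * F | F  ;  F → F / J | J  — a left-associative chain with J at the bottom. Each string factors uniquely by precedence.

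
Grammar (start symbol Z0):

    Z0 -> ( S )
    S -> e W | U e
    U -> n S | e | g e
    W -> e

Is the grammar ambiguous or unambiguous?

Witness: ( e e )

Derivation 1: Z0 ⇒ ( S ) ⇒ ( e W ) ⇒ ( e e )
Derivation 2: Z0 ⇒ ( S ) ⇒ ( U e ) ⇒ ( e e )

Two distinct leftmost derivations for the same string.

Ambiguous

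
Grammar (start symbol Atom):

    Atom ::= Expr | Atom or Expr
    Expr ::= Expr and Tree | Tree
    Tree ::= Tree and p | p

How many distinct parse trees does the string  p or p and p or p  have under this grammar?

2

Parse trees for p or p and p or p:
  [Atom [Atom [Atom [Expr [Tree p]]] or [Expr [Expr [Tree p]] and [Tree p]]] or [Expr [Tree p]]]
  [Atom [Atom [Atom [Expr [Tree p]]] or [Expr [Tree [Tree p] and p]]] or [Expr [Tree p]]]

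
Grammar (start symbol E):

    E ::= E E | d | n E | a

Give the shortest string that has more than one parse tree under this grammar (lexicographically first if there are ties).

length 1: no string has ≥2 trees
length 2: no string has ≥2 trees
length 3: a a a has 2 parse trees

Two derivations of a a a:
  E ⇒ E E ⇒ E E E ⇒ a E E ⇒ a a E ⇒ a a a
  E ⇒ E E ⇒ a E ⇒ a E E ⇒ a a E ⇒ a a a

a a a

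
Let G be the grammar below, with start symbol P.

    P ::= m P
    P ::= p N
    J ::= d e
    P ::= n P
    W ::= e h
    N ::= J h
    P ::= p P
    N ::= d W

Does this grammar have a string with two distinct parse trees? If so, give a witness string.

Ambiguous

Witness: p d e h

Derivation 1: P ⇒ p N ⇒ p J h ⇒ p d e h
Derivation 2: P ⇒ p N ⇒ p d W ⇒ p d e h

Two distinct leftmost derivations for the same string.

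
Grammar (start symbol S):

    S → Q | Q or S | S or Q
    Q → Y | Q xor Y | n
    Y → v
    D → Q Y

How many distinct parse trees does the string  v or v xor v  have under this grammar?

Parse trees for v or v xor v:
  [S [Q [Y v]] or [S [Q [Q [Y v]] xor [Y v]]]]
  [S [S [Q [Y v]]] or [Q [Q [Y v]] xor [Y v]]]

2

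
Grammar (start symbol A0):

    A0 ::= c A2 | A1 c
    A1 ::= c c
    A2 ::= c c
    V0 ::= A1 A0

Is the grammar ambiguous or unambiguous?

Witness: c c c

Derivation 1: A0 ⇒ c A2 ⇒ c c c
Derivation 2: A0 ⇒ A1 c ⇒ c c c

Two distinct leftmost derivations for the same string.

Ambiguous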